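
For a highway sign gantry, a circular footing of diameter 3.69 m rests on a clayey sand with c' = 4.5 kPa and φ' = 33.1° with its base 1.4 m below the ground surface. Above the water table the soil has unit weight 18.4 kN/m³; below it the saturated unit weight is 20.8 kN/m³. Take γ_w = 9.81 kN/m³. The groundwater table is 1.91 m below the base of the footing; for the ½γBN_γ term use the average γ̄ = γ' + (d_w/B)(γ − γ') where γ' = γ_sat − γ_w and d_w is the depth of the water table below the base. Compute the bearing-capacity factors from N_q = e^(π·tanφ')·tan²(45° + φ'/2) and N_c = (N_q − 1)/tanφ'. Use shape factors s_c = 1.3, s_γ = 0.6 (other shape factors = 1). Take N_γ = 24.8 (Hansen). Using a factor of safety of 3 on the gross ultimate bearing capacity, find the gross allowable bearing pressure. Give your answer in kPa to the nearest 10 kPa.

q_all ≈ 440 kPa

N_q = e^(π·tan33.1°)·tan²(61.55°) = 26.41; N_c = (N_q − 1)/tanφ' = 38.97.
Effective surcharge at the founding depth q = γ·D_f = 18.4 × 1.4 = 25.76 kPa.
With d_w = 1.91 m < B, γ̄ = 10.99 + (1.91/3.69) × (18.4 − 10.99) = 14.826 kN/m³.
q_ult = c·N_c·s_c + q·N_q + 0.5·γ·B·N_γ·s_γ
     = 4.5 × 38.973 × 1.3 + 25.76 × 26.406 + 0.5 × 14.826 × 3.69 × 24.8 × 0.6
     = 227.99 + 680.22 + 407.01 = 1315.2 kPa.
q_all = 1315.2 / 3 = 438.41 kPa.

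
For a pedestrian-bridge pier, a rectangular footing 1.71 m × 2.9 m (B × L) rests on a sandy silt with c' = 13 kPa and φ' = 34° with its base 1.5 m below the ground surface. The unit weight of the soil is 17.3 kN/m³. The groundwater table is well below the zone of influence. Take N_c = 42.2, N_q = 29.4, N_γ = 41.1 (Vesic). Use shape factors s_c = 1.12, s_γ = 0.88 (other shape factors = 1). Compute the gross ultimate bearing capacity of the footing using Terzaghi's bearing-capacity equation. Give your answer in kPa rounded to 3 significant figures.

q = γ·D_f = 17.3 × 1.5 = 25.95 kPa.
c·N_c·s_c = 13 × 42.2 × 1.12 = 614.43 kPa
q·N_q = 25.95 × 29.4 = 762.93 kPa
0.5·γ·B·N_γ·s_γ = 0.5 × 17.3 × 1.71 × 41.1 × 0.88 = 534.98 kPa
q_ult = 614.43 + 762.93 + 534.98 = 1912.3 kPa.

q_ult ≈ 1910 kPa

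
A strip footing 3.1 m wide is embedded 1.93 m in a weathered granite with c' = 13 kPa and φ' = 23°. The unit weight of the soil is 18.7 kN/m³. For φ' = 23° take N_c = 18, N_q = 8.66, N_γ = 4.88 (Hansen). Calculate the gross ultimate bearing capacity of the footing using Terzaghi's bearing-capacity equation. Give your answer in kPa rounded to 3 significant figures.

q = γ·D_f = 18.7 × 1.93 = 36.091 kPa.
c·N_c = 13 × 18 = 234 kPa
q·N_q = 36.091 × 8.66 = 312.55 kPa
0.5·γ·B·N_γ = 0.5 × 18.7 × 3.1 × 4.88 = 141.45 kPa
q_ult = 234 + 312.55 + 141.45 = 687.99 kPa.

q_ult ≈ 688 kPa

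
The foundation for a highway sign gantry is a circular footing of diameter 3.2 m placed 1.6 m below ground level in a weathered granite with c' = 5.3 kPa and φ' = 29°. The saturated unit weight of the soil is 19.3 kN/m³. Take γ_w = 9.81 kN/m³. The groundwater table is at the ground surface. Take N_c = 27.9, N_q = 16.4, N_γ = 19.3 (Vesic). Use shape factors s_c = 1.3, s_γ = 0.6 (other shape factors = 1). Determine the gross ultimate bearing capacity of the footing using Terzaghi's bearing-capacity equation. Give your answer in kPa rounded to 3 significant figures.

q_ult ≈ 617 kPa

γ' = 19.3 − 9.81 = 9.49 kN/m³ (submerged throughout). q = 9.49 × 1.6 = 15.184 kPa; the same γ' applies in the ½γBN_γ term.
c·N_c·s_c = 5.3 × 27.9 × 1.3 = 192.23 kPa
q·N_q = 15.184 × 16.4 = 249.02 kPa
0.5·γ·B·N_γ·s_γ = 0.5 × 9.49 × 3.2 × 19.3 × 0.6 = 175.83 kPa
q_ult = 192.23 + 249.02 + 175.83 = 617.08 kPa.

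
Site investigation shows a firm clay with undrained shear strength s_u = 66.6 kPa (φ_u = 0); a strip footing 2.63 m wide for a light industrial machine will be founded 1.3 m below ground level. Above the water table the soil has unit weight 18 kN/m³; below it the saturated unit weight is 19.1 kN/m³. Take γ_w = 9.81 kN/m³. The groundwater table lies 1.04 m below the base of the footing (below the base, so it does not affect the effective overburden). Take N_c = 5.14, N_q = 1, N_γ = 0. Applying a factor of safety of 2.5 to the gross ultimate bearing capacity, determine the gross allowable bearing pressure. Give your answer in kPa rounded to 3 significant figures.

q_all ≈ 146 kPa

Overburden at base level: q = 18 × 1.3 = 23.4 kPa.
Cohesion term c·N_c = 66.6 × 5.14 = 342.32 kPa; surcharge term q·N_q = 23.4 × 1 = 23.4 kPa.
q_ult = 342.32 + 23.4 = 365.72 kPa.
q_all = q_ult / FS = 365.72 / 2.5 = 146.29 kPa.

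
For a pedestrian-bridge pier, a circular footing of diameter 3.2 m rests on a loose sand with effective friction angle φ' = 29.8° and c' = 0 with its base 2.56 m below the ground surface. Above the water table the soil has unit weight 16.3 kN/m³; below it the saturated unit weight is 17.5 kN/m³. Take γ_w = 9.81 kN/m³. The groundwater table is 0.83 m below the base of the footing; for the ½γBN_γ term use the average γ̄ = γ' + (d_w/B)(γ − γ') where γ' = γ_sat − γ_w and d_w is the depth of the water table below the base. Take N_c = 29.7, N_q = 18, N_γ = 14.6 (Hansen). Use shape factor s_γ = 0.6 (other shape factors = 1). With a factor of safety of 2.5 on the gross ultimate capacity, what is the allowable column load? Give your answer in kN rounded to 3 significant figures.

P_all ≈ 2860 kN

q = γ·D_f = 16.3 × 2.56 = 41.728 kPa.
γ' = 7.69 kN/m³; averaging over the depth B below the base, γ̄ = γ' + (d_w/B)(γ − γ') = 9.9232 kN/m³.
q·N_q = 41.728 × 18 = 751.1 kPa
0.5·γ·B·N_γ·s_γ = 0.5 × 9.9232 × 3.2 × 14.6 × 0.6 = 139.08 kPa
q_ult = 751.1 + 139.08 = 890.19 kPa.
Gross allowable pressure q_all = 890.19 / 2.5 = 356.08 kPa.
Footing area = 8.0425 m², so allowable column load = 356.08 × 8.0425 = 2863.7 kN.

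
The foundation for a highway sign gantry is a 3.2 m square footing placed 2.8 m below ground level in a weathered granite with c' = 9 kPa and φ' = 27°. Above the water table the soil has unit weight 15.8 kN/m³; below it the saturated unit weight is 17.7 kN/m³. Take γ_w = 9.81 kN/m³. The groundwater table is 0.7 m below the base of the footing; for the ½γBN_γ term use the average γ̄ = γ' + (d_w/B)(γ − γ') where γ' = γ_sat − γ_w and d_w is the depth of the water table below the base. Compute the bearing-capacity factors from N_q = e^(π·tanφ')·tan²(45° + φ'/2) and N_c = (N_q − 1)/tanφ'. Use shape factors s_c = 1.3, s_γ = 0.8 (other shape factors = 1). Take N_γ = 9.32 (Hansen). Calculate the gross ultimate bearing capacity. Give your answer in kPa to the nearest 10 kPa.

q_ult ≈ 980 kPa

tan27° = 0.5095, so N_q = e^(π×0.5095)·tan²(58.5°) = 4.957 × 2.663 = 13.2.
N_c = (13.2 − 1)/tan27° = 23.94.
Effective surcharge at the founding depth q = γ·D_f = 15.8 × 2.8 = 44.24 kPa.
With d_w = 0.7 m < B, γ̄ = 7.89 + (0.7/3.2) × (15.8 − 7.89) = 9.6203 kN/m³.
q_ult = c·N_c·s_c + q·N_q + 0.5·γ·B·N_γ·s_γ
     = 9 × 23.942 × 1.3 + 44.24 × 13.199 + 0.5 × 9.6203 × 3.2 × 9.32 × 0.8
     = 280.12 + 583.93 + 114.77 = 978.82 kPa.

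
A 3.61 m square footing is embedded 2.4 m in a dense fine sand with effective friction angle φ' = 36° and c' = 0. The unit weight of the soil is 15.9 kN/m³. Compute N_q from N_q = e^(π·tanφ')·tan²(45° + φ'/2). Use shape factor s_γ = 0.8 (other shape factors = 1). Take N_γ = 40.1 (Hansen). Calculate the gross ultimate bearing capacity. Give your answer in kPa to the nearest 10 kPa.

tan36° = 0.7265, so N_q = e^(π×0.7265)·tan²(63°) = 9.801 × 3.852 = 37.75.
Overburden at base level: q = 15.9 × 2.4 = 38.16 kPa.
Surcharge term q·N_q = 38.16 × 37.752 = 1440.6 kPa; self-weight term 0.5·γ·B·N_γ·s_γ = 0.5 × 15.9 × 3.61 × 40.1 × 0.8 = 920.68 kPa.
q_ult = 1440.6 + 920.68 = 2361.3 kPa.

q_ult ≈ 2360 kPa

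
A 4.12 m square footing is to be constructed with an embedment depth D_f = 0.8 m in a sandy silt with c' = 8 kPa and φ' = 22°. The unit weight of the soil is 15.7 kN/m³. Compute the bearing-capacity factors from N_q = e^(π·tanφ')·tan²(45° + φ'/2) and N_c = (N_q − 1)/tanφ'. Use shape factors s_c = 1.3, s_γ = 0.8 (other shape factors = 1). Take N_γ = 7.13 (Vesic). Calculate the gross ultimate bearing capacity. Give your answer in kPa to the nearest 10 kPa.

q_ult ≈ 460 kPa

tan22° = 0.404, so N_q = e^(π×0.404)·tan²(56°) = 3.558 × 2.198 = 7.82.
N_c = (7.82 − 1)/tan22° = 16.88.
Overburden at base level: q = 15.7 × 0.8 = 12.56 kPa.
Cohesion term c·N_c·s_c = 8 × 16.883 × 1.3 = 175.58 kPa; surcharge term q·N_q = 12.56 × 7.8211 = 98.233 kPa; self-weight term 0.5·γ·B·N_γ·s_γ = 0.5 × 15.7 × 4.12 × 7.13 × 0.8 = 184.48 kPa.
q_ult = 175.58 + 98.233 + 184.48 = 458.29 kPa.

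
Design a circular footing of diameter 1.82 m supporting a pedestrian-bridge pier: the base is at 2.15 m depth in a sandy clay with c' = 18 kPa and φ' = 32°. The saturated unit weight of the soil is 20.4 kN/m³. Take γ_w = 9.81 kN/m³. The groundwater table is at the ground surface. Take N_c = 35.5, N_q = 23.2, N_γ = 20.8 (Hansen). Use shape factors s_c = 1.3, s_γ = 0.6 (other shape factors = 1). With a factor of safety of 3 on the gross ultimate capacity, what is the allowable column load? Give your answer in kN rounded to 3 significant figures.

With the water table at the surface the whole profile is submerged: γ' = 20.4 − 9.81 = 10.59 kN/m³, so q = γ'·D_f = 22.768 kPa; the same γ' applies in the ½γBN_γ term.
q_ult = c·N_c·s_c + q·N_q + 0.5·γ·B·N_γ·s_γ
     = 18 × 35.5 × 1.3 + 22.768 × 23.2 + 0.5 × 10.59 × 1.82 × 20.8 × 0.6
     = 830.7 + 528.23 + 120.27 = 1479.2 kPa.
Gross allowable pressure q_all = 1479.2 / 3 = 493.07 kPa.
Footing area = 2.6016 m², so allowable column load = 493.07 × 2.6016 = 1282.8 kN.

P_all ≈ 1280 kN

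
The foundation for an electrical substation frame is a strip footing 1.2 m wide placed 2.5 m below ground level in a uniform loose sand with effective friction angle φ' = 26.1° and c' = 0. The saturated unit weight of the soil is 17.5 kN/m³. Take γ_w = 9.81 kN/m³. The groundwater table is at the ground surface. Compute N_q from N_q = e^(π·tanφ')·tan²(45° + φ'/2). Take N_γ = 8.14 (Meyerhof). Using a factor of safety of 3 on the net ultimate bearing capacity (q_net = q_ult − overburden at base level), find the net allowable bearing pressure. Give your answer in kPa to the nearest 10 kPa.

N_q = e^(π·tan26.1°)·tan²(58.05°) = 11.98.
Water table at ground surface, so effective unit weight γ' = 17.5 − 9.81 = 7.69 kN/m³ is used throughout; overburden q = 7.69 × 2.5 = 19.225 kPa; the same γ' applies in the ½γBN_γ term.
Surcharge term q·N_q = 19.225 × 11.981 = 230.34 kPa; self-weight term 0.5·γ·B·N_γ = 0.5 × 7.69 × 1.2 × 8.14 = 37.558 kPa.
q_ult = 230.34 + 37.558 = 267.9 kPa.
q_net = 267.9 − 19.225 = 248.68 kPa.
q_all(net) = 248.68 / 3 = 82.892 kPa.

q_all(net) ≈ 80 kPa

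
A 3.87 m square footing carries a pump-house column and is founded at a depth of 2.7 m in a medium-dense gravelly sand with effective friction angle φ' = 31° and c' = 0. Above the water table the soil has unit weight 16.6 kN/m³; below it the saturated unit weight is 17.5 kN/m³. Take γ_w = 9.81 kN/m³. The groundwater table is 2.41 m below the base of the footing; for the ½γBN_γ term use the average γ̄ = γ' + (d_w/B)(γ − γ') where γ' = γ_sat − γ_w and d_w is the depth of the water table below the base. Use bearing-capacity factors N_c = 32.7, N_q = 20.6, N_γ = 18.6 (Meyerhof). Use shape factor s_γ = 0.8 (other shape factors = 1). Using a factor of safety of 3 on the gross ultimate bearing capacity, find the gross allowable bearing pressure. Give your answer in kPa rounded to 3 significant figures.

Overburden at base level: q = 16.6 × 2.7 = 44.82 kPa.
The water table is 2.41 m below the base (< B = 3.87 m), so the ½γBN_γ term uses γ̄ = γ' + (d_w/B)(γ − γ') = 7.69 + (2.41/3.87)(16.6 − 7.69) = 13.239 kN/m³.
Surcharge term q·N_q = 44.82 × 20.6 = 923.29 kPa; self-weight term 0.5·γ·B·N_γ·s_γ = 0.5 × 13.239 × 3.87 × 18.6 × 0.8 = 381.18 kPa.
q_ult = 923.29 + 381.18 = 1304.5 kPa.
q_all = 1304.5 / 3 = 434.82 kPa.

q_all ≈ 435 kPa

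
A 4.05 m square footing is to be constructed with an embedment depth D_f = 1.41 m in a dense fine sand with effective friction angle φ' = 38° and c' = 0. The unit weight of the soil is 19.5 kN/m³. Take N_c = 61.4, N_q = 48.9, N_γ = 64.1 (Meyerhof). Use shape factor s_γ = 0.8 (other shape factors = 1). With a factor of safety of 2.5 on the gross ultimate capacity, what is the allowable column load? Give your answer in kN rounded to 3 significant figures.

q = γ·D_f = 19.5 × 1.41 = 27.495 kPa.
q·N_q = 27.495 × 48.9 = 1344.5 kPa
0.5·γ·B·N_γ·s_γ = 0.5 × 19.5 × 4.05 × 64.1 × 0.8 = 2024.9 kPa
q_ult = 1344.5 + 2024.9 = 3369.4 kPa.
Gross allowable pressure q_all = 3369.4 / 2.5 = 1347.8 kPa.
Footing area = 16.4025 m², so allowable column load = 1347.8 × 16.4025 = 22107 kN.

P_all ≈ 22100 kN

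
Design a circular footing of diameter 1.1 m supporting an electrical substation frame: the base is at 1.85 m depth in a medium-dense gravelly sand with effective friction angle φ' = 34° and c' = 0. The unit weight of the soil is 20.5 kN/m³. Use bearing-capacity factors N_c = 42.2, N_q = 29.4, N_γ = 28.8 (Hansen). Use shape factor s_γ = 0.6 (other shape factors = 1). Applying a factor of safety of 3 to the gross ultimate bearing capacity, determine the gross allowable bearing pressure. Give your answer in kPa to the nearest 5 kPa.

q = γ·D_f = 20.5 × 1.85 = 37.925 kPa.
q·N_q = 37.925 × 29.4 = 1115 kPa
0.5·γ·B·N_γ·s_γ = 0.5 × 20.5 × 1.1 × 28.8 × 0.6 = 194.83 kPa
q_ult = 1115 + 194.83 = 1309.8 kPa.
q_all = q_ult / FS = 1309.8 / 3 = 436.61 kPa.

q_all ≈ 435 kPa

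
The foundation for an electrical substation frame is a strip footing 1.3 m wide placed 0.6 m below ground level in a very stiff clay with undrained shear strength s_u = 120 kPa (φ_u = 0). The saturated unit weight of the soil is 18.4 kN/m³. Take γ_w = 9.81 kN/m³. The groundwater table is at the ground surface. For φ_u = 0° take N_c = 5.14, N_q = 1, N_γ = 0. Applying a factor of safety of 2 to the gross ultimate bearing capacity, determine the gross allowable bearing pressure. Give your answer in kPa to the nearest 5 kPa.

γ' = 18.4 − 9.81 = 8.59 kN/m³ (submerged throughout). q = 8.59 × 0.6 = 5.154 kPa.
c·N_c = 120 × 5.14 = 616.8 kPa
q·N_q = 5.154 × 1 = 5.154 kPa
q_ult = 616.8 + 5.154 = 621.95 kPa.
q_all = q_ult / FS = 621.95 / 2 = 310.98 kPa.

q_all ≈ 310 kPa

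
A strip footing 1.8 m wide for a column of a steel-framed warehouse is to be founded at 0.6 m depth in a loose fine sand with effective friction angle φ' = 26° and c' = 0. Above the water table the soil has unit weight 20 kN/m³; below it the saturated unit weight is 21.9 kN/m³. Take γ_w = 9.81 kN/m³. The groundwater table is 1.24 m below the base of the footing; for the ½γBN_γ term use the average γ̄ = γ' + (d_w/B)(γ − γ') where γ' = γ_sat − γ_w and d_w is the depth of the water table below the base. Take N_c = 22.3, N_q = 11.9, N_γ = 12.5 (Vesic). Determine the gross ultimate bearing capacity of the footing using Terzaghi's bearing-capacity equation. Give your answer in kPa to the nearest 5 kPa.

q = γ·D_f = 20 × 0.6 = 12 kPa.
γ' = 12.09 kN/m³; averaging over the depth B below the base, γ̄ = γ' + (d_w/B)(γ − γ') = 17.539 kN/m³.
q·N_q = 12 × 11.9 = 142.8 kPa
0.5·γ·B·N_γ = 0.5 × 17.539 × 1.8 × 12.5 = 197.32 kPa
q_ult = 142.8 + 197.32 = 340.12 kPa.

q_ult ≈ 340 kPa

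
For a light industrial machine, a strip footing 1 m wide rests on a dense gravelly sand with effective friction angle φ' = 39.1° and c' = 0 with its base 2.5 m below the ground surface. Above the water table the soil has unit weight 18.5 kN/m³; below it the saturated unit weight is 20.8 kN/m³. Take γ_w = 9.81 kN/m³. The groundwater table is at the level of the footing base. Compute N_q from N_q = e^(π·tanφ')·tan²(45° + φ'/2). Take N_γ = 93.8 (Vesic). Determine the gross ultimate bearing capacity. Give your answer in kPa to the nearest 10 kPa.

tan39.1° = 0.8127, so N_q = e^(π×0.8127)·tan²(64.55°) = 12.847 × 4.415 = 56.72.
q = γ·D_f = 18.5 × 2.5 = 46.25 kPa.
For the ½γBN_γ term take γ' = 20.8 − 9.81 = 10.99 kN/m³ (soil below base is submerged).
q·N_q = 46.25 × 56.723 = 2623.4 kPa
0.5·γ·B·N_γ = 0.5 × 10.99 × 1 × 93.8 = 515.43 kPa
q_ult = 2623.4 + 515.43 = 3138.9 kPa.

q_ult ≈ 3140 kPa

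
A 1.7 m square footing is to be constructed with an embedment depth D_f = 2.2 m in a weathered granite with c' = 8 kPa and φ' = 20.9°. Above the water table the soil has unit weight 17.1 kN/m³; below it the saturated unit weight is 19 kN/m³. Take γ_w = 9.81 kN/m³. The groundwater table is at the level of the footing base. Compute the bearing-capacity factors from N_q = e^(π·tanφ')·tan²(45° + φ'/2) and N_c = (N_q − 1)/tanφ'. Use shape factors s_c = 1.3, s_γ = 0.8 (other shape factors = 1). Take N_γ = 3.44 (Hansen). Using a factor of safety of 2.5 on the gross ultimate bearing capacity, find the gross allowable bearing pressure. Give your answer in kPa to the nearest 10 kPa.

q_all ≈ 180 kPa

N_q = e^(π·tan20.9°)·tan²(55.45°) = 7; N_c = (N_q − 1)/tanφ' = 15.71.
Effective surcharge at the founding depth q = γ·D_f = 17.1 × 2.2 = 37.62 kPa.
The water table coincides with the base, so in the self-weight term γ → γ' = 9.19 kN/m³.
q_ult = c·N_c·s_c + q·N_q + 0.5·γ·B·N_γ·s_γ
     = 8 × 15.713 × 1.3 + 37.62 × 7.0002 + 0.5 × 9.19 × 1.7 × 3.44 × 0.8
     = 163.42 + 263.35 + 21.497 = 448.26 kPa.
q_all = 448.26 / 2.5 = 179.3 kPa.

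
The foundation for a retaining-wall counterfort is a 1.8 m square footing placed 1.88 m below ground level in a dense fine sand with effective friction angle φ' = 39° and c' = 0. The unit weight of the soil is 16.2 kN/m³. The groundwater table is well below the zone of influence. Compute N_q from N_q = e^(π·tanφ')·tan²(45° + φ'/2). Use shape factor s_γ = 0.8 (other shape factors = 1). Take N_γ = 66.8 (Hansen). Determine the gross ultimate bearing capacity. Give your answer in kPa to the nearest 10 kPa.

q_ult ≈ 2480 kPa

tan39° = 0.8098, so N_q = e^(π×0.8098)·tan²(64.5°) = 12.731 × 4.395 = 55.96.
Overburden at base level: q = 16.2 × 1.88 = 30.456 kPa.
Surcharge term q·N_q = 30.456 × 55.957 = 1704.2 kPa; self-weight term 0.5·γ·B·N_γ·s_γ = 0.5 × 16.2 × 1.8 × 66.8 × 0.8 = 779.16 kPa.
q_ult = 1704.2 + 779.16 = 2483.4 kPa.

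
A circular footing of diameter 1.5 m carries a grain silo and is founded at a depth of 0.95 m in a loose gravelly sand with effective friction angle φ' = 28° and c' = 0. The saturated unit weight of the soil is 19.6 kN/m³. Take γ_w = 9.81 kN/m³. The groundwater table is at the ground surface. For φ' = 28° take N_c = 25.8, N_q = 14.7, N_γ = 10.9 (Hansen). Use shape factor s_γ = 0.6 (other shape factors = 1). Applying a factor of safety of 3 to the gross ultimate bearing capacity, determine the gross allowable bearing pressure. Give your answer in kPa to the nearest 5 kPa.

With the water table at the surface the whole profile is submerged: γ' = 19.6 − 9.81 = 9.79 kN/m³, so q = γ'·D_f = 9.3005 kPa; the same γ' applies in the ½γBN_γ term.
q_ult = q·N_q + 0.5·γ·B·N_γ·s_γ
     = 9.3005 × 14.7 + 0.5 × 9.79 × 1.5 × 10.9 × 0.6
     = 136.72 + 48.02 = 184.74 kPa.
q_all = q_ult / FS = 184.74 / 3 = 61.579 kPa.

q_all ≈ 60 kPa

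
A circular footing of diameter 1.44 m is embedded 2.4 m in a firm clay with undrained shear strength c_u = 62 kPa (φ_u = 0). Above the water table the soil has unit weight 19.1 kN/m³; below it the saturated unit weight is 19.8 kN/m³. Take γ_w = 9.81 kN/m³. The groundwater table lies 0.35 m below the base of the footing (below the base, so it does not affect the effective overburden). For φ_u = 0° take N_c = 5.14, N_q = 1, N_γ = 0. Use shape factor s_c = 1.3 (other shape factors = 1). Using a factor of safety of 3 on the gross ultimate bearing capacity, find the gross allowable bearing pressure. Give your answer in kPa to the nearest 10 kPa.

q = γ·D_f = 19.1 × 2.4 = 45.84 kPa.
c·N_c·s_c = 62 × 5.14 × 1.3 = 414.28 kPa
q·N_q = 45.84 × 1 = 45.84 kPa
q_ult = 414.28 + 45.84 = 460.12 kPa.
q_all = 460.12 / 3 = 153.37 kPa.

q_all ≈ 150 kPa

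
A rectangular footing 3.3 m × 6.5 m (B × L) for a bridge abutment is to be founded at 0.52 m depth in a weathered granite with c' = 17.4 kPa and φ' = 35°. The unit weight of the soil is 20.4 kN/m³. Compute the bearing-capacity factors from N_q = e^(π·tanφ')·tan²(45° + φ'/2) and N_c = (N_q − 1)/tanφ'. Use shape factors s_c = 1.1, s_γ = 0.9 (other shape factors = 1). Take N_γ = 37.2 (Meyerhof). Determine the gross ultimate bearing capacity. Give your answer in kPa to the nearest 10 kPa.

q_ult ≈ 2360 kPa

tan35° = 0.7002, so N_q = e^(π×0.7002)·tan²(62.5°) = 9.023 × 3.69 = 33.3.
N_c = (33.3 − 1)/tan35° = 46.12.
Effective surcharge at the founding depth q = γ·D_f = 20.4 × 0.52 = 10.608 kPa.
q_ult = c·N_c·s_c + q·N_q + 0.5·γ·B·N_γ·s_γ
     = 17.4 × 46.124 × 1.1 + 10.608 × 33.296 + 0.5 × 20.4 × 3.3 × 37.2 × 0.9
     = 882.81 + 353.2 + 1126.9 = 2362.9 kPa.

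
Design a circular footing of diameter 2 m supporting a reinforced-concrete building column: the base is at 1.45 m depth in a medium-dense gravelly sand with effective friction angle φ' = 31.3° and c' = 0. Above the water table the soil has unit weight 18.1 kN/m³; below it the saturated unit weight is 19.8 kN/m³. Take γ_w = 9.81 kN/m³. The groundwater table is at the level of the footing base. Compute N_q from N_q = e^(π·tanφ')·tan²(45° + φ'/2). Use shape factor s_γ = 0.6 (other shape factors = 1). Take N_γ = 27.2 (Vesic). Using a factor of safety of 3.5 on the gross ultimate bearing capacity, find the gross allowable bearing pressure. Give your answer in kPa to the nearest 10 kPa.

N_q = e^(π·tan31.3°)·tan²(60.65°) = 21.36.
Overburden at base level: q = 18.1 × 1.45 = 26.245 kPa.
Below the base the soil is submerged, so the ½γBN_γ term uses γ' = 19.8 − 9.81 = 9.99 kN/m³.
Surcharge term q·N_q = 26.245 × 21.359 = 560.57 kPa; self-weight term 0.5·γ·B·N_γ·s_γ = 0.5 × 9.99 × 2 × 27.2 × 0.6 = 163.04 kPa.
q_ult = 560.57 + 163.04 = 723.61 kPa.
q_all = 723.61 / 3.5 = 206.75 kPa.

q_all ≈ 210 kPa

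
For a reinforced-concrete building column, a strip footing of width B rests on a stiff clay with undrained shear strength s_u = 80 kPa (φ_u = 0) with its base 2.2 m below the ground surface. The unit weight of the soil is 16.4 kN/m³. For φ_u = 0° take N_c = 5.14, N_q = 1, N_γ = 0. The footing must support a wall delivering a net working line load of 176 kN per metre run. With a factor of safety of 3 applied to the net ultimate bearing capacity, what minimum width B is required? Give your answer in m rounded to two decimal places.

B = 1.28 m

q = γ·D_f = 16.4 × 2.2 = 36.08 kPa.
c·N_c = 80 × 5.14 = 411.2 kPa
q·N_q = 36.08 × 1 = 36.08 kPa
q_ult = 411.2 + 36.08 = 447.28 kPa.
For φ = 0 the ½γBN_γ term vanishes, so q_ult is independent of B. q_net = 447.28 − 36.08 = 411.2 kPa; q_all(net) = 411.2/3 = 137.07 kPa.
Required width B = w / q_all(net) = 176 / 137.07 = 1.284 m.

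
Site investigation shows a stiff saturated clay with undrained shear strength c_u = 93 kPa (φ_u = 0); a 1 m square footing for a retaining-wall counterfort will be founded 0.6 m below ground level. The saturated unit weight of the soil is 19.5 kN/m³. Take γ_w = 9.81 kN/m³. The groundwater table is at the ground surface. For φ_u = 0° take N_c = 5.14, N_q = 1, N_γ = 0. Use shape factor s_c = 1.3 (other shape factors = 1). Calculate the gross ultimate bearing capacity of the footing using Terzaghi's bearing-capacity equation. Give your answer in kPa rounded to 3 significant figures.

With the water table at the surface the whole profile is submerged: γ' = 19.5 − 9.81 = 9.69 kN/m³, so q = γ'·D_f = 5.814 kPa.
q_ult = c·N_c·s_c + q·N_q
     = 93 × 5.14 × 1.3 + 5.814 × 1
     = 621.43 + 5.814 = 627.24 kPa.

q_ult ≈ 627 kPa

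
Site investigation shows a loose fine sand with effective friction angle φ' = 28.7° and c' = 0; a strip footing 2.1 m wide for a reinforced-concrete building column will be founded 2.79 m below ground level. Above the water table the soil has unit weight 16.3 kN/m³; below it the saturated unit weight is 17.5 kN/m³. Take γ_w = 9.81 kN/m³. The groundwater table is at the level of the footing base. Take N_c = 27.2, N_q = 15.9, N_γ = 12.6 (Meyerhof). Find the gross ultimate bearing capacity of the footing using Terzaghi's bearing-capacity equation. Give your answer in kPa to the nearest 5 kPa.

Overburden at base level: q = 16.3 × 2.79 = 45.477 kPa.
Below the base the soil is submerged, so the ½γBN_γ term uses γ' = 17.5 − 9.81 = 7.69 kN/m³.
Surcharge term q·N_q = 45.477 × 15.9 = 723.08 kPa; self-weight term 0.5·γ·B·N_γ = 0.5 × 7.69 × 2.1 × 12.6 = 101.74 kPa.
q_ult = 723.08 + 101.74 = 824.82 kPa.

q_ult ≈ 825 kPa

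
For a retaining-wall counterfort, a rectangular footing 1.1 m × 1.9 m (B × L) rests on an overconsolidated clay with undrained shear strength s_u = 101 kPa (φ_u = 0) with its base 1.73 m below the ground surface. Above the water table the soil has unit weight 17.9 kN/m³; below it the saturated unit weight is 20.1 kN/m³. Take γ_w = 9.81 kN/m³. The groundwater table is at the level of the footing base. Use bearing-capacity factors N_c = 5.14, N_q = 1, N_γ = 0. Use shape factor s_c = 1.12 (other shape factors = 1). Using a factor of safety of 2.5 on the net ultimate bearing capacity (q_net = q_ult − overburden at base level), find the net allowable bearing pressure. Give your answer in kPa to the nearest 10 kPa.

q_all(net) ≈ 230 kPa

Overburden at base level: q = 17.9 × 1.73 = 30.967 kPa.
Cohesion term c·N_c·s_c = 101 × 5.14 × 1.12 = 581.44 kPa; surcharge term q·N_q = 30.967 × 1 = 30.967 kPa.
q_ult = 581.44 + 30.967 = 612.4 kPa.
q_net = 612.4 − 30.967 = 581.44 kPa.
q_all(net) = 581.44 / 2.5 = 232.57 kPa.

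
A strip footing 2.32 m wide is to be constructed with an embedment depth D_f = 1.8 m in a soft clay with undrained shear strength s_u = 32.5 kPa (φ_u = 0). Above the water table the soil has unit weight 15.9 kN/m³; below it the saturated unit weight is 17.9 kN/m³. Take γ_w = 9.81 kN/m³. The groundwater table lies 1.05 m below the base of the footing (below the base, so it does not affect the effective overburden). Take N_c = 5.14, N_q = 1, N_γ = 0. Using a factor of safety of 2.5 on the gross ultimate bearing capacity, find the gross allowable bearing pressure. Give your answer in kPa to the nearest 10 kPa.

q = γ·D_f = 15.9 × 1.8 = 28.62 kPa.
c·N_c = 32.5 × 5.14 = 167.05 kPa
q·N_q = 28.62 × 1 = 28.62 kPa
q_ult = 167.05 + 28.62 = 195.67 kPa.
q_all = 195.67 / 2.5 = 78.268 kPa.

q_all ≈ 80 kPa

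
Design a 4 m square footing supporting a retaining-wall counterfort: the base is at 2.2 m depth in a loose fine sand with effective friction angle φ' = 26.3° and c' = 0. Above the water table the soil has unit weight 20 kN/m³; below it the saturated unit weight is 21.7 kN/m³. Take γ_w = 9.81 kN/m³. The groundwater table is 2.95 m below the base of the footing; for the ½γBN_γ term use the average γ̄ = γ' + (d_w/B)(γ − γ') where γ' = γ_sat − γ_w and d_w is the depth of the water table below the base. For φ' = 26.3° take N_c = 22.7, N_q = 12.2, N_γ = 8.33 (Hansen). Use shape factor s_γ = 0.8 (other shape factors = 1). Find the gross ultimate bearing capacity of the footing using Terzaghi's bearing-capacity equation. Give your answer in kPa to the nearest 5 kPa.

Overburden at base level: q = 20 × 2.2 = 44 kPa.
The water table is 2.95 m below the base (< B = 4 m), so the ½γBN_γ term uses γ̄ = γ' + (d_w/B)(γ − γ') = 11.89 + (2.95/4)(20 − 11.89) = 17.871 kN/m³.
Surcharge term q·N_q = 44 × 12.2 = 536.8 kPa; self-weight term 0.5·γ·B·N_γ·s_γ = 0.5 × 17.871 × 4 × 8.33 × 0.8 = 238.19 kPa.
q_ult = 536.8 + 238.19 = 774.99 kPa.

q_ult ≈ 775 kPa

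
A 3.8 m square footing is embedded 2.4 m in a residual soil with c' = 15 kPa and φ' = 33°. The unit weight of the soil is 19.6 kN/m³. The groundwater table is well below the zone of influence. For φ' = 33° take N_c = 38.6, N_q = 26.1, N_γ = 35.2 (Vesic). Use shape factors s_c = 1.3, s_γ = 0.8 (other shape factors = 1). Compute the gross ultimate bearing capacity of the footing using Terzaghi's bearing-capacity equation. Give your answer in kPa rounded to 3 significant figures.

q = γ·D_f = 19.6 × 2.4 = 47.04 kPa.
c·N_c·s_c = 15 × 38.6 × 1.3 = 752.7 kPa
q·N_q = 47.04 × 26.1 = 1227.7 kPa
0.5·γ·B·N_γ·s_γ = 0.5 × 19.6 × 3.8 × 35.2 × 0.8 = 1048.7 kPa
q_ult = 752.7 + 1227.7 + 1048.7 = 3029.1 kPa.

q_ult ≈ 3030 kPa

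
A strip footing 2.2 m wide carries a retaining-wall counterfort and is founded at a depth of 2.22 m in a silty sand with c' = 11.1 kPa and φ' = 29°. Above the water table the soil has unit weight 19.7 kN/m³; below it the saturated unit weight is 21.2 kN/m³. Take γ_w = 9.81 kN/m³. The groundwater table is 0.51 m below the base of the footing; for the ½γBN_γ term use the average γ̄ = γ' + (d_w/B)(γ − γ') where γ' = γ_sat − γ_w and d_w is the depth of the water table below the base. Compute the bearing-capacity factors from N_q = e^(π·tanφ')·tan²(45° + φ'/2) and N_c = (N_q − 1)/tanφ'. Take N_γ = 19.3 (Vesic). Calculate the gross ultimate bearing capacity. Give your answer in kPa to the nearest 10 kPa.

q_ult ≈ 1310 kPa

tan29° = 0.5543, so N_q = e^(π×0.5543)·tan²(59.5°) = 5.705 × 2.882 = 16.44.
N_c = (16.44 − 1)/tan29° = 27.86.
Overburden at base level: q = 19.7 × 2.22 = 43.734 kPa.
The water table is 0.51 m below the base (< B = 2.2 m), so the ½γBN_γ term uses γ̄ = γ' + (d_w/B)(γ − γ') = 11.39 + (0.51/2.2)(19.7 − 11.39) = 13.316 kN/m³.
Cohesion term c·N_c = 11.1 × 27.86 = 309.25 kPa; surcharge term q·N_q = 43.734 × 16.443 = 719.13 kPa; self-weight term 0.5·γ·B·N_γ = 0.5 × 13.316 × 2.2 × 19.3 = 282.71 kPa.
q_ult = 309.25 + 719.13 + 282.71 = 1311.1 kPa.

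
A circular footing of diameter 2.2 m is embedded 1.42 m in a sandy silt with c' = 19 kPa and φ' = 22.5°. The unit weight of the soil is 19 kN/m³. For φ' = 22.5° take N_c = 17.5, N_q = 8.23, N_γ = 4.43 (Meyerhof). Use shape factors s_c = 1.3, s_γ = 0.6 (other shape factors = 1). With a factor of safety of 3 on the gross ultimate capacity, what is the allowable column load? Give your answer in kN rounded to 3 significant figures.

q = γ·D_f = 19 × 1.42 = 26.98 kPa.
c·N_c·s_c = 19 × 17.5 × 1.3 = 432.25 kPa
q·N_q = 26.98 × 8.23 = 222.05 kPa
0.5·γ·B·N_γ·s_γ = 0.5 × 19 × 2.2 × 4.43 × 0.6 = 55.552 kPa
q_ult = 432.25 + 222.05 + 55.552 = 709.85 kPa.
Gross allowable pressure q_all = 709.85 / 3 = 236.62 kPa.
Footing area = 3.8013 m², so allowable column load = 236.62 × 3.8013 = 899.45 kN.

P_all ≈ 899 kN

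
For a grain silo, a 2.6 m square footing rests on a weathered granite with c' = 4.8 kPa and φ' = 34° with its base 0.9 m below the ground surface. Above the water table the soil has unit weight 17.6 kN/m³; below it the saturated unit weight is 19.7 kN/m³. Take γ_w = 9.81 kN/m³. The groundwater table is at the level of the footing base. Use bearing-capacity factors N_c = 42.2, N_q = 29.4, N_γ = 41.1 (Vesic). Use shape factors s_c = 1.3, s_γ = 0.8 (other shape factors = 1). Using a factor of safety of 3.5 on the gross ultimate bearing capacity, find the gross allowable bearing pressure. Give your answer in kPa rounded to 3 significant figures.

q_all ≈ 329 kPa

q = γ·D_f = 17.6 × 0.9 = 15.84 kPa.
For the ½γBN_γ term take γ' = 19.7 − 9.81 = 9.89 kN/m³ (soil below base is submerged).
c·N_c·s_c = 4.8 × 42.2 × 1.3 = 263.33 kPa
q·N_q = 15.84 × 29.4 = 465.7 kPa
0.5·γ·B·N_γ·s_γ = 0.5 × 9.89 × 2.6 × 41.1 × 0.8 = 422.74 kPa
q_ult = 263.33 + 465.7 + 422.74 = 1151.8 kPa.
q_all = 1151.8 / 3.5 = 329.07 kPa.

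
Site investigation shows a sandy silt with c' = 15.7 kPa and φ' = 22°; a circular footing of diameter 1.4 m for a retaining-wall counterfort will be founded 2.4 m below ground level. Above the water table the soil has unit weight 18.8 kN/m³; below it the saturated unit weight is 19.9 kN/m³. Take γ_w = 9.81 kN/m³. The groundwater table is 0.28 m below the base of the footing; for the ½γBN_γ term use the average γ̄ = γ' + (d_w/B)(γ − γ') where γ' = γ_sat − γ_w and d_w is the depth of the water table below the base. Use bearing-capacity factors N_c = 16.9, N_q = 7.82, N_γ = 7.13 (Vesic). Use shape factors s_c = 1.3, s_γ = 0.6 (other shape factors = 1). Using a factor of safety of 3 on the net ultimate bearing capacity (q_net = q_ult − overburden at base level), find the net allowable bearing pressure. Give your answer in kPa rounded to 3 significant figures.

Effective surcharge at the founding depth q = γ·D_f = 18.8 × 2.4 = 45.12 kPa.
With d_w = 0.28 m < B, γ̄ = 10.09 + (0.28/1.4) × (18.8 − 10.09) = 11.832 kN/m³.
q_ult = c·N_c·s_c + q·N_q + 0.5·γ·B·N_γ·s_γ
     = 15.7 × 16.9 × 1.3 + 45.12 × 7.82 + 0.5 × 11.832 × 1.4 × 7.13 × 0.6
     = 344.93 + 352.84 + 35.432 = 733.2 kPa.
q_net = 733.2 − 45.12 = 688.08 kPa.
q_all(net) = 688.08 / 3 = 229.36 kPa.

q_all(net) ≈ 229 kPa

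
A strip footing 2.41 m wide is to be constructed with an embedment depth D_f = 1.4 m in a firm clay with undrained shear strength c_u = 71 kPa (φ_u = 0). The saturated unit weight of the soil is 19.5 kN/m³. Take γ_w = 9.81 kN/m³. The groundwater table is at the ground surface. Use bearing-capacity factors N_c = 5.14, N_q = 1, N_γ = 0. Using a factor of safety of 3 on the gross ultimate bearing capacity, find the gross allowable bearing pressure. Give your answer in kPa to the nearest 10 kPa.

Water table at ground surface, so effective unit weight γ' = 19.5 − 9.81 = 9.69 kN/m³ is used throughout; overburden q = 9.69 × 1.4 = 13.566 kPa.
Cohesion term c·N_c = 71 × 5.14 = 364.94 kPa; surcharge term q·N_q = 13.566 × 1 = 13.566 kPa.
q_ult = 364.94 + 13.566 = 378.51 kPa.
q_all = 378.51 / 3 = 126.17 kPa.

q_all ≈ 130 kPa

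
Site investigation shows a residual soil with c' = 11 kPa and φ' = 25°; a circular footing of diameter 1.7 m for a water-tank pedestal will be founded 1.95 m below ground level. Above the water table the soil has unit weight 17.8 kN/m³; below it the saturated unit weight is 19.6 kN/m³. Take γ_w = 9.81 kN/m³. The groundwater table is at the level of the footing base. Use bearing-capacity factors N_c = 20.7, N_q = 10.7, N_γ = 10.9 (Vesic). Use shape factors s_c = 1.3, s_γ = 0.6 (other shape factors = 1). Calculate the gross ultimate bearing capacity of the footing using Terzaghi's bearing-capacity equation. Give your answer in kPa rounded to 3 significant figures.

q_ult ≈ 722 kPa

q = γ·D_f = 17.8 × 1.95 = 34.71 kPa.
For the ½γBN_γ term take γ' = 19.6 − 9.81 = 9.79 kN/m³ (soil below base is submerged).
c·N_c·s_c = 11 × 20.7 × 1.3 = 296.01 kPa
q·N_q = 34.71 × 10.7 = 371.4 kPa
0.5·γ·B·N_γ·s_γ = 0.5 × 9.79 × 1.7 × 10.9 × 0.6 = 54.423 kPa
q_ult = 296.01 + 371.4 + 54.423 = 721.83 kPa.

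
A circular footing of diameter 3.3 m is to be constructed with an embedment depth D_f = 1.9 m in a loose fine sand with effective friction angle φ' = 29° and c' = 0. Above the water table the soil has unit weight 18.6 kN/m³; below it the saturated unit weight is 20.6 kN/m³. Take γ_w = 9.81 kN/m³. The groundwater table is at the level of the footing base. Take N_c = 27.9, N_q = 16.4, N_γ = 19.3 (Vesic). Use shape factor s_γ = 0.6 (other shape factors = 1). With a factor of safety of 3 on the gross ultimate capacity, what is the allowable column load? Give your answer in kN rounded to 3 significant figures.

P_all ≈ 2240 kN

Effective surcharge at the founding depth q = γ·D_f = 18.6 × 1.9 = 35.34 kPa.
The water table coincides with the base, so in the self-weight term γ → γ' = 10.79 kN/m³.
q_ult = q·N_q + 0.5·γ·B·N_γ·s_γ
     = 35.34 × 16.4 + 0.5 × 10.79 × 3.3 × 19.3 × 0.6
     = 579.58 + 206.16 = 785.74 kPa.
Gross allowable pressure q_all = 785.74 / 3 = 261.91 kPa.
Footing area = 8.553 m², so allowable column load = 261.91 × 8.553 = 2240.1 kN.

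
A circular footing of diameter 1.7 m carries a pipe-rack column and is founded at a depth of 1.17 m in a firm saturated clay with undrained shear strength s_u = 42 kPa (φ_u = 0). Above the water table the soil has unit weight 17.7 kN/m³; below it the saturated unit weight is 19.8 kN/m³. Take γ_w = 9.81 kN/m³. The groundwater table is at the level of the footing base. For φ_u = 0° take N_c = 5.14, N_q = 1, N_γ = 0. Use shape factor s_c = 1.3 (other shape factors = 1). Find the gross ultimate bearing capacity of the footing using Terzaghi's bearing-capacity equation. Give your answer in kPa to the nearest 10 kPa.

q_ult ≈ 300 kPa

Effective surcharge at the founding depth q = γ·D_f = 17.7 × 1.17 = 20.709 kPa.
q_ult = c·N_c·s_c + q·N_q
     = 42 × 5.14 × 1.3 + 20.709 × 1
     = 280.64 + 20.709 = 301.35 kPa.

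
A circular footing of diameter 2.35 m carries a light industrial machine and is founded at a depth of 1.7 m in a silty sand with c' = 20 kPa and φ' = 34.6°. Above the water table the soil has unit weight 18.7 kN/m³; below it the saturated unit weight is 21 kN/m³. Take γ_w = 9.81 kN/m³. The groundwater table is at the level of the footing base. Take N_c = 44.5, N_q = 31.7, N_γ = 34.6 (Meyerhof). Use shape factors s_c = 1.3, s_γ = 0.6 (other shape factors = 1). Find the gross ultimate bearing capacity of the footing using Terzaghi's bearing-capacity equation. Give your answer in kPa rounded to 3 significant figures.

q_ult ≈ 2440 kPa

q = γ·D_f = 18.7 × 1.7 = 31.79 kPa.
For the ½γBN_γ term take γ' = 21 − 9.81 = 11.19 kN/m³ (soil below base is submerged).
c·N_c·s_c = 20 × 44.5 × 1.3 = 1157 kPa
q·N_q = 31.79 × 31.7 = 1007.7 kPa
0.5·γ·B·N_γ·s_γ = 0.5 × 11.19 × 2.35 × 34.6 × 0.6 = 272.96 kPa
q_ult = 1157 + 1007.7 + 272.96 = 2437.7 kPa.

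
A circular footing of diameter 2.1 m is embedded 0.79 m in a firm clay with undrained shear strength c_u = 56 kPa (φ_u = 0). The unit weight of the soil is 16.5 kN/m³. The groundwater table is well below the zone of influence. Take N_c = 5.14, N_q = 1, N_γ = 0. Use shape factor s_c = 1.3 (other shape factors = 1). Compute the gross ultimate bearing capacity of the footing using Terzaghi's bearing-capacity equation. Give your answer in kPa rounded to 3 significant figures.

q_ult ≈ 387 kPa

Overburden at base level: q = 16.5 × 0.79 = 13.035 kPa.
Cohesion term c·N_c·s_c = 56 × 5.14 × 1.3 = 374.19 kPa; surcharge term q·N_q = 13.035 × 1 = 13.035 kPa.
q_ult = 374.19 + 13.035 = 387.23 kPa.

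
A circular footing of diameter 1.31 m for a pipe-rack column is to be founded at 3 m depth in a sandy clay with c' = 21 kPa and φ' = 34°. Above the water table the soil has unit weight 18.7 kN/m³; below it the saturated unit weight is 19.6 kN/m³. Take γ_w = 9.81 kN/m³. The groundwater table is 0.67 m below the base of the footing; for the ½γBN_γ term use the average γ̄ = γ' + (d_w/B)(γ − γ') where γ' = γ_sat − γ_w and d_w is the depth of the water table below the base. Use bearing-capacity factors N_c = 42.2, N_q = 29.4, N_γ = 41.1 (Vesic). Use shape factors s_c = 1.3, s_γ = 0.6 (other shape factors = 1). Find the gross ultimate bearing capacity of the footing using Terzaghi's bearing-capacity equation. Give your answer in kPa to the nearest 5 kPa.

q_ult ≈ 3035 kPa

Effective surcharge at the founding depth q = γ·D_f = 18.7 × 3 = 56.1 kPa.
With d_w = 0.67 m < B, γ̄ = 9.79 + (0.67/1.31) × (18.7 − 9.79) = 14.347 kN/m³.
q_ult = c·N_c·s_c + q·N_q + 0.5·γ·B·N_γ·s_γ
     = 21 × 42.2 × 1.3 + 56.1 × 29.4 + 0.5 × 14.347 × 1.31 × 41.1 × 0.6
     = 1152.1 + 1649.3 + 231.74 = 3033.1 kPa.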